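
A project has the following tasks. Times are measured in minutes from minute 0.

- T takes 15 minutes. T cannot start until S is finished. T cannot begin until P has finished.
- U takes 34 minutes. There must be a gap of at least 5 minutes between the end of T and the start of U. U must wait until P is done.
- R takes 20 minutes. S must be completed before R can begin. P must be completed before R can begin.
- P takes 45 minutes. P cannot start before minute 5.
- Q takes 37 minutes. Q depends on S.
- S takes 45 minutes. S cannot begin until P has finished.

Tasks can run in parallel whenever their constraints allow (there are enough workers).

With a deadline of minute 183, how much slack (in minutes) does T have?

34

P waits on its own release at minute 5, so it starts at minute 5 and finishes at 5 + 45 = minute 50.
S waits on P (finishes minute 50), so it starts at minute 50 and finishes at 50 + 45 = minute 95.
For T: S (finishes minute 95); P (finishes minute 50). Taking the maximum gives a start of minute 95, and it finishes at 95 + 15 = minute 110.

Working backward from the deadline:
To finish by minute 183, U (duration 34) must start no later than minute 149.
T feeds into U (must start by minute 149, minus 5-minute gap → minute 144); so T must finish by minute 144 and therefore start by minute 129.
So T can start as early as minute 95 and as late as minute 129, giving 129 − 95 = 34 minutes of slack.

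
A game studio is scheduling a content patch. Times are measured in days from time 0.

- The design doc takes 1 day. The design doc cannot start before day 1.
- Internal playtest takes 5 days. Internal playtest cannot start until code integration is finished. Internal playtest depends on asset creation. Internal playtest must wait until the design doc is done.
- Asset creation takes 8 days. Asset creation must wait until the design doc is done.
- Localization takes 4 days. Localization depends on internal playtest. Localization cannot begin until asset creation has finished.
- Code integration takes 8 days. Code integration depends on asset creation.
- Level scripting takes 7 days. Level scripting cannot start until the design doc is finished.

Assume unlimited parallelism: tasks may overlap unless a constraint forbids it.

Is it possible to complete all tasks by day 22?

No

The design doc cannot begin until its own release at day 1. It runs from day 1 to 1 + 1 = day 2.
Level scripting waits on the design doc (finishes day 2), so it starts at day 2 and finishes at 2 + 7 = day 9.
After the design doc (finishes day 2), asset creation can start at day 2 and finishes at day 10.
Code integration cannot begin until asset creation (finishes day 10). It runs from day 10 to 10 + 8 = day 18.
Internal playtest needs all of code integration (finishes day 18); asset creation (finishes day 10); the design doc (finishes day 2). That puts its earliest start at day 18; it finishes at 18 + 5 = day 23.
Localization cannot start until internal playtest (finishes day 23); asset creation (finishes day 10). The controlling bound is day 23, so localization finishes at 23 + 4 = day 27.
The earliest everything can be done is day 27, which is after the deadline of 22, so it is not possible.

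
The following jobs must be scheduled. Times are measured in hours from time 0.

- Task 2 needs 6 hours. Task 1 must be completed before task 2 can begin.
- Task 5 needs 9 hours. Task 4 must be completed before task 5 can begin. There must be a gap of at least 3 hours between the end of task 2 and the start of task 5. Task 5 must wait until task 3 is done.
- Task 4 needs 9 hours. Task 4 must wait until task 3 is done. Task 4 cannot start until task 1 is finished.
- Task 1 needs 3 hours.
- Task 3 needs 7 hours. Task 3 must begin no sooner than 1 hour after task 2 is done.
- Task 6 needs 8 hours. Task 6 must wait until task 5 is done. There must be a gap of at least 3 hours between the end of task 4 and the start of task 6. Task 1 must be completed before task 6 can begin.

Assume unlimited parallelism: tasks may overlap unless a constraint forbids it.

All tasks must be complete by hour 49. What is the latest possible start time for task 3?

To finish by hour 49, task 6 (duration 8) must start no later than hour 41.
Task 5 has to be done before task 6 (must start by hour 41). That means finishing by hour 41, i.e. starting by 41 − 9 = hour 32.
Task 4 feeds task 5 (must start by hour 32); task 6 (must start by hour 41, minus 3-hour gap → hour 38). Taking the minimum, task 4 must finish by hour 32 and start by 32 − 9 = hour 23.
For task 3: task 4 (must start by hour 23); task 5 (must start by hour 32). The most restrictive is hour 23; with a 7-hour duration, task 3 must start by hour 16.

16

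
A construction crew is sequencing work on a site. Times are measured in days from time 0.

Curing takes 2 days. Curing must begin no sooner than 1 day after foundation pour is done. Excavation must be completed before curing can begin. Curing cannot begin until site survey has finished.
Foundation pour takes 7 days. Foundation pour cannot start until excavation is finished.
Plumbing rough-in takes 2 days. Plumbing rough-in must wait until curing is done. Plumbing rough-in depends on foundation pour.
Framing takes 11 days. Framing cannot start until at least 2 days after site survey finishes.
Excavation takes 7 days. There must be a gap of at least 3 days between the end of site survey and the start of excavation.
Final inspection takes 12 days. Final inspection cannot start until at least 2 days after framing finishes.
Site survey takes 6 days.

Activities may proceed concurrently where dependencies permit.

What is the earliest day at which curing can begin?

Site survey has no prerequisites, so it starts at day 0 and finishes at day 6.
Excavation cannot begin until site survey (finishes day 6, plus 3-day gap → day 9). It runs from day 9 to 9 + 7 = day 16.
Foundation pour cannot begin until excavation (finishes day 16). It runs from day 16 to 16 + 7 = day 23.
Curing waits on foundation pour (finishes day 23, plus 1-day gap → day 24); excavation (finishes day 16); site survey (finishes day 6). The latest of these is day 24, which is the earliest curing can start.

24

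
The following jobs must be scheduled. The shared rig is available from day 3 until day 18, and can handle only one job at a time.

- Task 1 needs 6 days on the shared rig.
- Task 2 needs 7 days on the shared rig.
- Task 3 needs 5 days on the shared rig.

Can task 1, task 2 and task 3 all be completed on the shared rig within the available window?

The shared rig window is 18 − 3 = 15 days.
Running back to back, the jobs need 6 + 7 + 5 = 18 days on the shared rig.
Since 18 > 15, they cannot all fit.

No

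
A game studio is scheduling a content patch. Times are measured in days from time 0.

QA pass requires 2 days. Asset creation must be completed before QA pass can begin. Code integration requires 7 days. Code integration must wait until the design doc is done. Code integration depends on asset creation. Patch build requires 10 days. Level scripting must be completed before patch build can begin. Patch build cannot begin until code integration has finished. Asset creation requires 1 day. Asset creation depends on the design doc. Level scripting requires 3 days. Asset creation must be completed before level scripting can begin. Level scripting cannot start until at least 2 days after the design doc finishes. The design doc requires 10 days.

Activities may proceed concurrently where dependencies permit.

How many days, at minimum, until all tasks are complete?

The design doc has no prerequisites, so it starts at day 0 and finishes at day 10.
Asset creation waits on the design doc (finishes day 10), so it starts at day 10 and finishes at 10 + 1 = day 11.
After asset creation (finishes day 11), QA pass can start at day 11 and finishes at day 13.
Code integration has to wait for the design doc (finishes day 10); asset creation (finishes day 11). The latest of these is day 11, so code integration runs day 11 to 11 + 7 = day 18.
Level scripting cannot start until asset creation (finishes day 11); the design doc (finishes day 10, plus 2-day gap → day 12). The controlling bound is day 12, so level scripting finishes at 12 + 3 = day 15.
Patch build needs all of level scripting (finishes day 15); code integration (finishes day 18). That puts its earliest start at day 18; it finishes at 18 + 10 = day 28.
All tasks are finished once the last one completes. Finish times: The design doc at 10, Asset creation at 11, Level scripting at 15, Code integration at 18, QA pass at 13, Patch build at 28. The latest is day 28.

28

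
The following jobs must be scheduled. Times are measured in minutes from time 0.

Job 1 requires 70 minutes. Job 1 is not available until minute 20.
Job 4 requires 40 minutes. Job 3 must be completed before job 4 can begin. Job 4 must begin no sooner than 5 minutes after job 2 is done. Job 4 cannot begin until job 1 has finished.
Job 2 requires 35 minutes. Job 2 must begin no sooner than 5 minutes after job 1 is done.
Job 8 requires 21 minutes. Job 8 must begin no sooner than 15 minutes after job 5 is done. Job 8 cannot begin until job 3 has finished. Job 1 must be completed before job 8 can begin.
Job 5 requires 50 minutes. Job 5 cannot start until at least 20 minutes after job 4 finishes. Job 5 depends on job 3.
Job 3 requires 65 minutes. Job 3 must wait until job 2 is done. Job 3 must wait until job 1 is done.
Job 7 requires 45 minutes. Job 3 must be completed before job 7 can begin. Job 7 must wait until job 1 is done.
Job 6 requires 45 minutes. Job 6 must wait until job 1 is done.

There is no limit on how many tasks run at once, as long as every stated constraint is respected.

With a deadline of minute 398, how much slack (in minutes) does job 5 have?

Job 1 cannot begin until its own release at minute 20. It runs from minute 20 to 20 + 70 = minute 90.
Job 2 cannot begin until job 1 (finishes minute 90, plus 5-minute gap → minute 95). It runs from minute 95 to 95 + 35 = minute 130.
Job 3 has to wait for job 2 (finishes minute 130); job 1 (finishes minute 90). The latest of these is minute 130, so job 3 runs minute 130 to 130 + 65 = minute 195.
Job 4 has to wait for job 3 (finishes minute 195); job 2 (finishes minute 130, plus 5-minute gap → minute 135); job 1 (finishes minute 90). The latest of these is minute 195, so job 4 runs minute 195 to 195 + 40 = minute 235.
Job 5 has to wait for job 4 (finishes minute 235, plus 20-minute gap → minute 255); job 3 (finishes minute 195). The latest of these is minute 255, so job 5 runs minute 255 to 255 + 50 = minute 305.

Working backward from the deadline:
Nothing follows job 8; the deadline of minute 398 is its only limit. It must start by 398 − 21 = minute 377.
Job 5 feeds into job 8 (must start by minute 377, minus 15-minute gap → minute 362); so job 5 must finish by minute 362 and therefore start by minute 312.
So job 5 can start as early as minute 255 and as late as minute 312, giving 312 − 255 = 57 minutes of slack.

57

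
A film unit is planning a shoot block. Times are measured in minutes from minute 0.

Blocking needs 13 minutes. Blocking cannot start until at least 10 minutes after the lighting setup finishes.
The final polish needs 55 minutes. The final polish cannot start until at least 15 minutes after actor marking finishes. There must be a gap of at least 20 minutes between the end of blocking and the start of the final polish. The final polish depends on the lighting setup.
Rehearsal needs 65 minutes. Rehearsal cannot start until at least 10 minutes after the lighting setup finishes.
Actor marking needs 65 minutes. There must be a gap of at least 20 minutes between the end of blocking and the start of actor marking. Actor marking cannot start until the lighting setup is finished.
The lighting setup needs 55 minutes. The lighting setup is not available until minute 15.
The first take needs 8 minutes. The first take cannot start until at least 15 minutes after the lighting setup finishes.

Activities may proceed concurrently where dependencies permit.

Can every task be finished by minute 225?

The lighting setup cannot begin until its own release at minute 15. It runs from minute 15 to 15 + 55 = minute 70.
The first take waits on the lighting setup (finishes minute 70, plus 15-minute gap → minute 85), so it starts at minute 85 and finishes at 85 + 8 = minute 93.
Rehearsal waits on the lighting setup (finishes minute 70, plus 10-minute gap → minute 80), so it starts at minute 80 and finishes at 80 + 65 = minute 145.
Blocking cannot begin until the lighting setup (finishes minute 70, plus 10-minute gap → minute 80). It runs from minute 80 to 80 + 13 = minute 93.
Actor marking needs all of blocking (finishes minute 93, plus 20-minute gap → minute 113); the lighting setup (finishes minute 70). That puts its earliest start at minute 113; it finishes at 113 + 65 = minute 178.
The final polish needs all of actor marking (finishes minute 178, plus 15-minute gap → minute 193); blocking (finishes minute 93, plus 20-minute gap → minute 113); the lighting setup (finishes minute 70). That puts its earliest start at minute 193; it finishes at 193 + 55 = minute 248.
The earliest everything can be done is minute 248, which is after the deadline of 225, so it is not possible.

No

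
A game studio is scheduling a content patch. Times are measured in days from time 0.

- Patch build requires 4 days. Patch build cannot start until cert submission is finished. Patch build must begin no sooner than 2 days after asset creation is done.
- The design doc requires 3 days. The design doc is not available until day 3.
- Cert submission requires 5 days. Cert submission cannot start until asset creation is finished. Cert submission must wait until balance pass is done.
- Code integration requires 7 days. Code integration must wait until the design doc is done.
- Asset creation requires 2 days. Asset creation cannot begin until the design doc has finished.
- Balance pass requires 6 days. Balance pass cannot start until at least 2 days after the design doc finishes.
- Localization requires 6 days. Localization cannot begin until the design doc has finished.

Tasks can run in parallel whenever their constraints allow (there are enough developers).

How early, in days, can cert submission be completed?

The design doc waits on its own release at day 3, so it starts at day 3 and finishes at 3 + 3 = day 6.
Balance pass waits on the design doc (finishes day 6, plus 2-day gap → day 8), so it starts at day 8 and finishes at 8 + 6 = day 14.
After the design doc (finishes day 6), asset creation can start at day 6 and finishes at day 8.
For cert submission: asset creation (finishes day 8); balance pass (finishes day 14). Taking the maximum gives a start of day 14, and it finishes at 14 + 5 = day 19.

19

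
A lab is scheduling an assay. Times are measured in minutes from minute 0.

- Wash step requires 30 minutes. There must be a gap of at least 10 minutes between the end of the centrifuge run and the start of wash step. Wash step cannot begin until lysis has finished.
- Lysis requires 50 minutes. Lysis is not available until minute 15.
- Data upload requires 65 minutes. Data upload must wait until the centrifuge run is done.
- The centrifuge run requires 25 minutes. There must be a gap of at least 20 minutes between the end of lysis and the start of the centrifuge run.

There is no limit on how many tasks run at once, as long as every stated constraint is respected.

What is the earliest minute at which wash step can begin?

120

After its own release at minute 15, lysis can start at minute 15 and finishes at minute 65.
The centrifuge run waits on lysis (finishes minute 65, plus 20-minute gap → minute 85), so it starts at minute 85 and finishes at 85 + 25 = minute 110.
Wash step waits on the centrifuge run (finishes minute 110, plus 10-minute gap → minute 120); lysis (finishes minute 65). The latest of these is minute 120, which is the earliest wash step can start.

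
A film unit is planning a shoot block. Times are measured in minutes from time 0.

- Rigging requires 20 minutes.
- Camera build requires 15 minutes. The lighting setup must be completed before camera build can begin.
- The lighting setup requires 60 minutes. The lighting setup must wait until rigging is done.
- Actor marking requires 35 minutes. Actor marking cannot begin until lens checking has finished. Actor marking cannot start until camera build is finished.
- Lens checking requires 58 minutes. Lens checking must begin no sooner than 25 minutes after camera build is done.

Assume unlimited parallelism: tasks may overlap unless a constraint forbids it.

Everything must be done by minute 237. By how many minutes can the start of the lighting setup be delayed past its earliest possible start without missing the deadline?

Nothing blocks rigging, so it runs from minute 0 to minute 20.
After rigging (finishes minute 20), the lighting setup can start at minute 20 and finishes at minute 80.

Working backward from the deadline:
To finish by minute 237, actor marking (duration 35) must start no later than minute 202.
Lens checking must finish before actor marking (must start by minute 202). With a 58-minute duration, lens checking must start by 202 − 58 = minute 144.
Camera build feeds lens checking (must start by minute 144, minus 25-minute gap → minute 119); actor marking (must start by minute 202). Taking the minimum, camera build must finish by minute 119 and start by 119 − 15 = minute 104.
The lighting setup has to be done before camera build (must start by minute 104). That means finishing by minute 104, i.e. starting by 104 − 60 = minute 44.
So the lighting setup can start as early as minute 20 and as late as minute 44, giving 44 − 20 = 24 minutes of slack.

24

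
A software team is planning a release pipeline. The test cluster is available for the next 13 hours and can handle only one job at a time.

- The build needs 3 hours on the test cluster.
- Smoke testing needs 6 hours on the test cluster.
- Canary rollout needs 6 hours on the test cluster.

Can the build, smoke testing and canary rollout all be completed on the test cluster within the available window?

Running back to back, the jobs need 3 + 6 + 6 = 15 hours on the test cluster.
Since 15 > 13, they cannot all fit.

No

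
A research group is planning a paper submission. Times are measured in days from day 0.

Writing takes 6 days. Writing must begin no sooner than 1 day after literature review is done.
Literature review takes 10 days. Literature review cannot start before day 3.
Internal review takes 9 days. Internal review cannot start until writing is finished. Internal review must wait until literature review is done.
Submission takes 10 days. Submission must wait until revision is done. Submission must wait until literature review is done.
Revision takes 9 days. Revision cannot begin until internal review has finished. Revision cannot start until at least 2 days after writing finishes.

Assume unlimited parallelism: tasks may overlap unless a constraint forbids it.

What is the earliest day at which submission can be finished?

After its own release at day 3, literature review can start at day 3 and finishes at day 13.
Writing waits on literature review (finishes day 13, plus 1-day gap → day 14), so it starts at day 14 and finishes at 14 + 6 = day 20.
Internal review cannot start until writing (finishes day 20); literature review (finishes day 13). The controlling bound is day 20, so internal review finishes at 20 + 9 = day 29.
Revision cannot start until internal review (finishes day 29); writing (finishes day 20, plus 2-day gap → day 22). The controlling bound is day 29, so revision finishes at 29 + 9 = day 38.
Submission needs all of revision (finishes day 38); literature review (finishes day 13). That puts its earliest start at day 38; it finishes at 38 + 10 = day 48.

48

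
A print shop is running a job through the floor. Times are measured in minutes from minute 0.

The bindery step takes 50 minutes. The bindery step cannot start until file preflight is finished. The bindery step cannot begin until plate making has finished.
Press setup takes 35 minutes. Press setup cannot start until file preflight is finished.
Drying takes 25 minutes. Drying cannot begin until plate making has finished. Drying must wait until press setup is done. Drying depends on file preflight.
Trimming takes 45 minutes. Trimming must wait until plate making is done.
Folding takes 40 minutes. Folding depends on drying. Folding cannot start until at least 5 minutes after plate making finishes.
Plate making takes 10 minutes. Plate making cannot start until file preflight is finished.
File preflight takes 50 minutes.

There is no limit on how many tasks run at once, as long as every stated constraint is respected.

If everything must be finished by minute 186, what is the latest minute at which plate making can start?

Folding must finish by minute 186; it takes 40 minutes, so it must start by 186 − 40 = minute 146.
Since folding (must start by minute 146) depends on it, drying must finish by minute 146. Backing off its 25-minute duration gives a latest start of minute 121.
To finish by minute 186, trimming (duration 45) must start no later than minute 141.
The bindery step has no dependents, so it just needs to finish by minute 186. Starting by 186 − 50 = minute 136 achieves that.
Plate making must finish in time for drying (must start by minute 121); trimming (must start by minute 141); folding (must start by minute 146, minus 5-minute gap → minute 141); the bindery step (must start by minute 136). The tightest is minute 121, so plate making must start by 121 − 10 = minute 111.

111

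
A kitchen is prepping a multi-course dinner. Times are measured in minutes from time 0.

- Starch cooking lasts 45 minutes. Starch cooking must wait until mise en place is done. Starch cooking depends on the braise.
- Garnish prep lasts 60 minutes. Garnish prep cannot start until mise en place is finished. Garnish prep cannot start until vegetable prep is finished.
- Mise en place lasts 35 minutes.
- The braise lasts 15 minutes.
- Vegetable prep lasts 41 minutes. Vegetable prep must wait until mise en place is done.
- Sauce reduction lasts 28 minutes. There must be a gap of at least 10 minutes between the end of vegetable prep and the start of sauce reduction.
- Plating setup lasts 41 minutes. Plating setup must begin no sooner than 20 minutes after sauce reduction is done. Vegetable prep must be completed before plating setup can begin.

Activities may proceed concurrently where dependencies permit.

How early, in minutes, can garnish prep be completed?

136

Mise en place can start immediately at minute 0; it finishes at minute 35.
After mise en place (finishes minute 35), vegetable prep can start at minute 35 and finishes at minute 76.
Garnish prep cannot start until mise en place (finishes minute 35); vegetable prep (finishes minute 76). The controlling bound is minute 76, so garnish prep finishes at 76 + 60 = minute 136.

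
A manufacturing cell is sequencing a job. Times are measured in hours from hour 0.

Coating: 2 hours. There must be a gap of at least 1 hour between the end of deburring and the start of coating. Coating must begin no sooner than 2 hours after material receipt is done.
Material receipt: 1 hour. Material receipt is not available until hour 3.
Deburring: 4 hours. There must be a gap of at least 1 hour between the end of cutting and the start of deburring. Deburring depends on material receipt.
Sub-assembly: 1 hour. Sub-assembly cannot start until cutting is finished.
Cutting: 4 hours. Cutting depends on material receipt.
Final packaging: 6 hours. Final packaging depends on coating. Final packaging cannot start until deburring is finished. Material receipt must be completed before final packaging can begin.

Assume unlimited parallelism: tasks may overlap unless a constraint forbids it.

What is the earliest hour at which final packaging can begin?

16

Material receipt waits on its own release at hour 3, so it starts at hour 3 and finishes at 3 + 1 = hour 4.
Cutting waits on material receipt (finishes hour 4), so it starts at hour 4 and finishes at 4 + 4 = hour 8.
Deburring needs all of cutting (finishes hour 8, plus 1-hour gap → hour 9); material receipt (finishes hour 4). That puts its earliest start at hour 9; it finishes at 9 + 4 = hour 13.
For coating: deburring (finishes hour 13, plus 1-hour gap → hour 14); material receipt (finishes hour 4, plus 2-hour gap → hour 6). Taking the maximum gives a start of hour 14, and it finishes at 14 + 2 = hour 16.
Final packaging waits on coating (finishes hour 16); deburring (finishes hour 13); material receipt (finishes hour 4). The latest of these is hour 16, which is the earliest final packaging can start.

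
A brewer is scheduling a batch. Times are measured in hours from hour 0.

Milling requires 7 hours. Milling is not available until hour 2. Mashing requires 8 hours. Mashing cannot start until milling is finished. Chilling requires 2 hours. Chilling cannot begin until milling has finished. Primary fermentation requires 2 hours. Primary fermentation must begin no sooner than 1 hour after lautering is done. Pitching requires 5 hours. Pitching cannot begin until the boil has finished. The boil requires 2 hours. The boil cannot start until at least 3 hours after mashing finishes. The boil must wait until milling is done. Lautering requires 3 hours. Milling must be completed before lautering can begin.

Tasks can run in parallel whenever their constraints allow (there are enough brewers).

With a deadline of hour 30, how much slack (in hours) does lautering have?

15

Milling waits on its own release at hour 2, so it starts at hour 2 and finishes at 2 + 7 = hour 9.
Lautering waits on milling (finishes hour 9), so it starts at hour 9 and finishes at 9 + 3 = hour 12.

Working backward from the deadline:
Primary fermentation must finish by hour 30; it takes 2 hours, so it must start by 30 − 2 = hour 28.
Lautering must finish before primary fermentation (must start by hour 28, minus 1-hour gap → hour 27). With a 3-hour duration, lautering must start by 27 − 3 = hour 24.
So lautering can start as early as hour 9 and as late as hour 24, giving 24 − 9 = 15 hours of slack.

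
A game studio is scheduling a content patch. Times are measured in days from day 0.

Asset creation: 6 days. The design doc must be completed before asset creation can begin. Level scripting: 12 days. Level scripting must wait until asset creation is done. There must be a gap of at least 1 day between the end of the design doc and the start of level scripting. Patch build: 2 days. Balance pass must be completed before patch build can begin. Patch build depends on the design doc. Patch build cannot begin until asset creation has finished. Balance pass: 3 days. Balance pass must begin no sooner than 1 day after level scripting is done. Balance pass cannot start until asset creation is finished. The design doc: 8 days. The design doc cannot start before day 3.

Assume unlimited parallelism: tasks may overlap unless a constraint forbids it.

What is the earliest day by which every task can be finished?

After its own release at day 3, the design doc can start at day 3 and finishes at day 11.
After the design doc (finishes day 11), asset creation can start at day 11 and finishes at day 17.
Level scripting has to wait for asset creation (finishes day 17); the design doc (finishes day 11, plus 1-day gap → day 12). The latest of these is day 17, so level scripting runs day 17 to 17 + 12 = day 29.
For balance pass: level scripting (finishes day 29, plus 1-day gap → day 30); asset creation (finishes day 17). Taking the maximum gives a start of day 30, and it finishes at 30 + 3 = day 33.
Patch build has to wait for balance pass (finishes day 33); the design doc (finishes day 11); asset creation (finishes day 17). The latest of these is day 33, so patch build runs day 33 to 33 + 2 = day 35.
All tasks are finished once the last one completes. Finish times: The design doc at 11, Asset creation at 17, Level scripting at 29, Balance pass at 33, Patch build at 35. The latest is day 35.

35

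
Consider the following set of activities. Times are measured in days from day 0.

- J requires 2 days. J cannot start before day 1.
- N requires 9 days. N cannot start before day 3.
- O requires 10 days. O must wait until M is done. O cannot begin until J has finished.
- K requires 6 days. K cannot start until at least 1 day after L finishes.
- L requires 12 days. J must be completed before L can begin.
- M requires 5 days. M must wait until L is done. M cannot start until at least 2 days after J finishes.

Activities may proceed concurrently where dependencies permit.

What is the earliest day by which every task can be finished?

30

After its own release at day 3, N can start at day 3 and finishes at day 12.
J waits on its own release at day 1, so it starts at day 1 and finishes at 1 + 2 = day 3.
L cannot begin until J (finishes day 3). It runs from day 3 to 3 + 12 = day 15.
M has to wait for L (finishes day 15); J (finishes day 3, plus 2-day gap → day 5). The latest of these is day 15, so M runs day 15 to 15 + 5 = day 20.
O needs all of M (finishes day 20); J (finishes day 3). That puts its earliest start at day 20; it finishes at 20 + 10 = day 30.
K cannot begin until L (finishes day 15, plus 1-day gap → day 16). It runs from day 16 to 16 + 6 = day 22.
All tasks are finished once the last one completes. Finish times: J at 3, K at 22, L at 15, M at 20, N at 12, O at 30. The latest is day 30.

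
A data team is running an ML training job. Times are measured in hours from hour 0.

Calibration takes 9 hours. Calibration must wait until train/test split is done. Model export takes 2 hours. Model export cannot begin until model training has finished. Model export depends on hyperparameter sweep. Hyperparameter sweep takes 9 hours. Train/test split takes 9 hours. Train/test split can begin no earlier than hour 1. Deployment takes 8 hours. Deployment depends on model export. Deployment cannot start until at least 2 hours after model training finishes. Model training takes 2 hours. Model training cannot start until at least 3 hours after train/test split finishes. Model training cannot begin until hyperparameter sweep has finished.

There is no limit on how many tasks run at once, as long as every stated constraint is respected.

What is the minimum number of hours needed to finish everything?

Hyperparameter sweep can start immediately at hour 0; it finishes at hour 9.
Train/test split cannot begin until its own release at hour 1. It runs from hour 1 to 1 + 9 = hour 10.
Calibration cannot begin until train/test split (finishes hour 10). It runs from hour 10 to 10 + 9 = hour 19.
For model training: train/test split (finishes hour 10, plus 3-hour gap → hour 13); hyperparameter sweep (finishes hour 9). Taking the maximum gives a start of hour 13, and it finishes at 13 + 2 = hour 15.
For model export: model training (finishes hour 15); hyperparameter sweep (finishes hour 9). Taking the maximum gives a start of hour 15, and it finishes at 15 + 2 = hour 17.
Deployment needs all of model export (finishes hour 17); model training (finishes hour 15, plus 2-hour gap → hour 17). That puts its earliest start at hour 17; it finishes at 17 + 8 = hour 25.
All tasks are finished once the last one completes. Finish times: Train/test split at 10, Hyperparameter sweep at 9, Model training at 15, Calibration at 19, Model export at 17, Deployment at 25. The latest is hour 25.

25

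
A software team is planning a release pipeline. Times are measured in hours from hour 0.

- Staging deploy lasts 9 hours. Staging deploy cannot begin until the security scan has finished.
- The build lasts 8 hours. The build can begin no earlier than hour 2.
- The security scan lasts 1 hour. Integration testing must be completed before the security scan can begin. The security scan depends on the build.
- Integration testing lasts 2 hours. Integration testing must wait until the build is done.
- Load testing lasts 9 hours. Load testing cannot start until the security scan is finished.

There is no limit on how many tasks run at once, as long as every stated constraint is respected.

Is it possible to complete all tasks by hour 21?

No

After its own release at hour 2, the build can start at hour 2 and finishes at hour 10.
Integration testing waits on the build (finishes hour 10), so it starts at hour 10 and finishes at 10 + 2 = hour 12.
For the security scan: integration testing (finishes hour 12); the build (finishes hour 10). Taking the maximum gives a start of hour 12, and it finishes at 12 + 1 = hour 13.
Load testing cannot begin until the security scan (finishes hour 13). It runs from hour 13 to 13 + 9 = hour 22.
After the security scan (finishes hour 13), staging deploy can start at hour 13 and finishes at hour 22.
The earliest everything can be done is hour 22, which is after the deadline of 21, so it is not possible.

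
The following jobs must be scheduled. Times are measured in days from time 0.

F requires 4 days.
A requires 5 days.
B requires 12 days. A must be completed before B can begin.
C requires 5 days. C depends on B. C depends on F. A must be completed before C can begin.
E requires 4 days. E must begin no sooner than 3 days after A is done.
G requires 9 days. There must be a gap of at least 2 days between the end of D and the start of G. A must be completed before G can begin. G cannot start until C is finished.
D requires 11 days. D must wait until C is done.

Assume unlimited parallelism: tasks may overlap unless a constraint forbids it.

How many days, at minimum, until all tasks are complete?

44

Nothing blocks F, so it runs from day 0 to day 4.
Nothing blocks A, so it runs from day 0 to day 5.
E waits on A (finishes day 5, plus 3-day gap → day 8), so it starts at day 8 and finishes at 8 + 4 = day 12.
B waits on A (finishes day 5), so it starts at day 5 and finishes at 5 + 12 = day 17.
C has to wait for B (finishes day 17); F (finishes day 4); A (finishes day 5). The latest of these is day 17, so C runs day 17 to 17 + 5 = day 22.
D cannot begin until C (finishes day 22). It runs from day 22 to 22 + 11 = day 33.
For G: D (finishes day 33, plus 2-day gap → day 35); A (finishes day 5); C (finishes day 22). Taking the maximum gives a start of day 35, and it finishes at 35 + 9 = day 44.
All tasks are finished once the last one completes. Finish times: A at 5, B at 17, C at 22, D at 33, E at 12, F at 4, G at 44. The latest is day 44.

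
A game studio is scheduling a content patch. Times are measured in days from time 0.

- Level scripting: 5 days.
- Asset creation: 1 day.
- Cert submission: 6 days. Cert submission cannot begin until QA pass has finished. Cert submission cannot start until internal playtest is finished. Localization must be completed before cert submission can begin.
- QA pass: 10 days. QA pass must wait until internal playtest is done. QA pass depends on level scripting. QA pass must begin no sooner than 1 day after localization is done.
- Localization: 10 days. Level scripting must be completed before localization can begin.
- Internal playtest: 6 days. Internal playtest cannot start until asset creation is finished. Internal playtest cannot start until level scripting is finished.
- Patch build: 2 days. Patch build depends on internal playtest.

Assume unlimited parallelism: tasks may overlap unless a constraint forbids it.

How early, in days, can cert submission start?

Level scripting can start immediately at day 0; it finishes at day 5.
After level scripting (finishes day 5), localization can start at day 5 and finishes at day 15.
Asset creation can start immediately at day 0; it finishes at day 1.
Internal playtest cannot start until asset creation (finishes day 1); level scripting (finishes day 5). The controlling bound is day 5, so internal playtest finishes at 5 + 6 = day 11.
QA pass has to wait for internal playtest (finishes day 11); level scripting (finishes day 5); localization (finishes day 15, plus 1-day gap → day 16). The latest of these is day 16, so QA pass runs day 16 to 16 + 10 = day 26.
Cert submission waits on QA pass (finishes day 26); internal playtest (finishes day 11); localization (finishes day 15). The latest of these is day 26, which is the earliest cert submission can start.

26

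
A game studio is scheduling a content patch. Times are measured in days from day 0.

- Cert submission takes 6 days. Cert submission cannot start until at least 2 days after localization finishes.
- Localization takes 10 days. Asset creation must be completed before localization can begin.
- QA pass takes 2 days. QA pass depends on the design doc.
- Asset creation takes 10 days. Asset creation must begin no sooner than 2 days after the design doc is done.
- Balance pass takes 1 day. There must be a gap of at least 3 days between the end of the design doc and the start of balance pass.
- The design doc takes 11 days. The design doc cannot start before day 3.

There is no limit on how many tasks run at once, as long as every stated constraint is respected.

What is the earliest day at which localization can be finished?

36

The design doc cannot begin until its own release at day 3. It runs from day 3 to 3 + 11 = day 14.
Asset creation waits on the design doc (finishes day 14, plus 2-day gap → day 16), so it starts at day 16 and finishes at 16 + 10 = day 26.
Localization waits on asset creation (finishes day 26), so it starts at day 26 and finishes at 26 + 10 = day 36.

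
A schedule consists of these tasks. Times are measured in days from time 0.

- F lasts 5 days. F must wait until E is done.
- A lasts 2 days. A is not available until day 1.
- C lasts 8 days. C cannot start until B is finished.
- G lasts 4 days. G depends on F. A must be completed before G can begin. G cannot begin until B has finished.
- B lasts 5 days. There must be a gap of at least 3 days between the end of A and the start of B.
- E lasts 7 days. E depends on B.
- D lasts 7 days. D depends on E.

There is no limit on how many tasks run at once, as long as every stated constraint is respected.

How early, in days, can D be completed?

25

After its own release at day 1, A can start at day 1 and finishes at day 3.
B waits on A (finishes day 3, plus 3-day gap → day 6), so it starts at day 6 and finishes at 6 + 5 = day 11.
E waits on B (finishes day 11), so it starts at day 11 and finishes at 11 + 7 = day 18.
After E (finishes day 18), D can start at day 18 and finishes at day 25.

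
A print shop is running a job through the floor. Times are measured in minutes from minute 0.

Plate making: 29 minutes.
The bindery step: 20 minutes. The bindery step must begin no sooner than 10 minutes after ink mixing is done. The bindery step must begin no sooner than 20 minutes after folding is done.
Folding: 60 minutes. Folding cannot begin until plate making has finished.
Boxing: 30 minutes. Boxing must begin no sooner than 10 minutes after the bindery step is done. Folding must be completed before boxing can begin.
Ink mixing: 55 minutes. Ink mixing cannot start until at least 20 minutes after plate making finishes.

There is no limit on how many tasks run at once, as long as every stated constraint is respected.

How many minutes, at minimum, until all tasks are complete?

Nothing blocks plate making, so it runs from minute 0 to minute 29.
Folding cannot begin until plate making (finishes minute 29). It runs from minute 29 to 29 + 60 = minute 89.
After plate making (finishes minute 29, plus 20-minute gap → minute 49), ink mixing can start at minute 49 and finishes at minute 104.
For the bindery step: ink mixing (finishes minute 104, plus 10-minute gap → minute 114); folding (finishes minute 89, plus 20-minute gap → minute 109). Taking the maximum gives a start of minute 114, and it finishes at 114 + 20 = minute 134.
Boxing has to wait for the bindery step (finishes minute 134, plus 10-minute gap → minute 144); folding (finishes minute 89). The latest of these is minute 144, so boxing runs minute 144 to 144 + 30 = minute 174.
All tasks are finished once the last one completes. Finish times: Plate making at 29, Ink mixing at 104, Folding at 89, The bindery step at 134, Boxing at 174. The latest is minute 174.

174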